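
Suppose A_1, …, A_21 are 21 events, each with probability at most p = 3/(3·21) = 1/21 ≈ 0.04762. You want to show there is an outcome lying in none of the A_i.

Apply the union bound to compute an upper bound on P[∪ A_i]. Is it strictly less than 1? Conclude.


Union bound: P[∪_{i=1}^{21} A_i] ≤ Σ_i P[A_i] ≤ 21·p = 21·(1/21) = 1.
Numerically: 1 ≈ 1.00000.
Is 1 < 1? NO.
Since the bound 1 is ≥ 1, the union bound is uninformative here; it does NOT by itself certify existence.

21·p = 1 ≈ 1.00000; existence NOT certified by the union bound.


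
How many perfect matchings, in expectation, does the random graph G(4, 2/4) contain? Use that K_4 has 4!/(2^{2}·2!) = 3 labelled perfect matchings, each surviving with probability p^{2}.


K_4 has 4!/(2^{2}·2!) = 3 labelled perfect matchings.
For each such perfect matching H, let X_H = 1 if all 2 edges of H are present in G. Then P[X_H = 1] = p^{2} = (1/2)^{2} = 1/4.
Summing the indicators: E[X] = Σ_H E[X_H] = 3 · p^{2} = 3 · 1/4 = 3/4.
Numerically: E[X] ≈ 0.75.

E[X] = 3 · (1/2)^{2} = 3/4 ≈ 0.75.


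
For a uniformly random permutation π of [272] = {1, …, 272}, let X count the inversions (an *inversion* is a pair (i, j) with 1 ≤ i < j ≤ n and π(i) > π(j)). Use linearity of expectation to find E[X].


Write X = Σ X_I over the C(272, 2) = 36856 pairs i < j, with X_I the indicator of one inversion.
There are 36856 indicators.
For each fixed pair i < j, the values π(i) and π(j) are two distinct elements of {1, …, 272} in uniformly random order; by symmetry P[π(i) > π(j)] = 1/2.
By linearity: E[X] = 36856 · (1/2) = C(272, 2) · (1/2) = 36856/2 = 18428 ≈ 18428.0000.

E[X] = 18428 = 18428.0000.


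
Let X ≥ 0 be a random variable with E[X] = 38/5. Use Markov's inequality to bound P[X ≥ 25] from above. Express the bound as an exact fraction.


μ = E[X] = 38/5, a = 25.
Markov: P[X ≥ 25] ≤ μ/a = (38/5)/25 = 38/125.
Numerically: ≈ 0.30400.
(Since a = 25 > μ = 7.60000, the bound 38/125 is < 1 and informative.)

P[X ≥ 25] ≤ 38/125 ≈ 0.30400.


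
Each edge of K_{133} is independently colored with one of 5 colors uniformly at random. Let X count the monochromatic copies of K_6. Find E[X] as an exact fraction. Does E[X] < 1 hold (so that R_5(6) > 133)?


E[X] = C(133, 6) · 5^{1 − 15} = 6856577728 · 5^{−14} = 6856577728/6103515625.
As a reduced fraction: E[X] = 6856577728/6103515625 ≈ 1.1233817.
Is E[X] < 1? NO.
Since E[X] ≥ 1, the first-moment bound is inconclusive at n = 133; it does NOT by itself certify R_5(6) > 133.

E[X] = 6856577728/6103515625 ≈ 1.1233817; E[X] ≥ 1; first-moment method inconclusive here.


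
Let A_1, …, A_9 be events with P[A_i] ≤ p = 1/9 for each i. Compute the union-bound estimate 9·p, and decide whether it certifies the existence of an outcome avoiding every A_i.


Union bound: P[∪_{i=1}^{9} A_i] ≤ Σ_i P[A_i] ≤ 9·p = 9·(1/9) = 1.
Numerically: 1 ≈ 1.000.
Is 1 < 1? NO.
Since the bound 1 is ≥ 1, the union bound is uninformative here; it does NOT by itself certify existence.

9·p = 1 ≈ 1.000; existence NOT certified by the union bound.


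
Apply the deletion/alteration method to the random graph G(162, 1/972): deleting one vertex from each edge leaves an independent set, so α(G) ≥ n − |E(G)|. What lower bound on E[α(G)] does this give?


E[|E(G)|] = C(162, 2)·p = 13041 · (1/972) = 161/12.
E[α(G)] ≥ n − E[|E(G)|] = 162 − 161/12 = 1783/12.
Numerically: ≈ 148.58333.
(This is only a lower bound; the true E[α(G)] may be larger.)

E[α(G)] ≥ 1783/12 ≈ 148.58333.


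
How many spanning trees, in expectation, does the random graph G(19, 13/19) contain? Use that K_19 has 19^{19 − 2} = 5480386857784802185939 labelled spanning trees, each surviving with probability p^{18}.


K_19 has 19^{19 − 2} = 5480386857784802185939 labelled spanning trees.
For each such spanning tree H, let X_H = 1 if all 18 edges of H are present in G. Then P[X_H = 1] = p^{18} = (13/19)^{18} = 112455406951957393129/104127350297911241532841.
By linearity of expectation: E[X] = Σ_H E[X_H] = 5480386857784802185939 · p^{18} = 5480386857784802185939 · 112455406951957393129/104127350297911241532841 = 112455406951957393129/19.
Numerically: E[X] ≈ 5.9187e+18.

E[X] = 5480386857784802185939 · (13/19)^{18} = 112455406951957393129/19 ≈ 5.9187e+18.


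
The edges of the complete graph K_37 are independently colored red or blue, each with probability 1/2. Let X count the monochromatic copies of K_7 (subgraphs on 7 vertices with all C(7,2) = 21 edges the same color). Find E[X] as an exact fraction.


Let X = Σ_S X_S over the C(37, 7) = 10295472 subsets S of size 7, where X_S = 1 if the K_7 on S is monochromatic.
For a fixed S, the K_7 on S has C(7, 2) = 21 edges. P[all 21 edges red] = (1/2)^21, and likewise for blue, so P[monochromatic] = 2·(1/2)^21 = 2^{1 − 21} = 1/1048576.
Summing: E[X] = C(37, 7) · 2^{1 − 21} = 10295472 · 1/1048576 = 643467/65536.
Numerically: E[X] ≈ 9.818527.

E[X] = C(37,7)·2^(1−C(7,2)) = 643467/65536 ≈ 9.818527.


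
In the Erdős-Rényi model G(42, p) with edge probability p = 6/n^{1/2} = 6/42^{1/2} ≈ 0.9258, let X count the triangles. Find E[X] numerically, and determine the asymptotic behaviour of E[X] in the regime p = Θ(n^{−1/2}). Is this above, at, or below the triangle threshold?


Number of potential triangles: C(42, 3) = 11480.
Each occurs with probability p³ ≈ (0.9258)³ ≈ 7.935601e-01.
By linearity: E[X] = C(42, 3)·p³ ≈ 11480 · 7.935601e-01 ≈ 9110.0698.
Since α = 1/2 < 1, p = c/n^{1/2} ≫ 1/n is above the triangle threshold p ~ 1/n. Asymptotically E[X] ~ (c³/6)·n^{3(1−α)} = (6³/6)·n^{1.5} → ∞; triangles are abundant w.h.p.

E[X] ≈ 9110.0698; in regime p = Θ(1/n^{1/2}) E[X] diverges (above the triangle threshold p ~ 1/n).


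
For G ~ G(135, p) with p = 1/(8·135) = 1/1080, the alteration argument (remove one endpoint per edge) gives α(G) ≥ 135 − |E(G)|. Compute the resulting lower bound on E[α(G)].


E[|E(G)|] = C(135, 2)·p = 9045 · (1/1080) = 67/8.
E[α(G)] ≥ n − E[|E(G)|] = 135 − 67/8 = 1013/8.
Numerically: ≈ 126.625.
(This is only a lower bound; the true E[α(G)] may be larger.)

E[α(G)] ≥ 1013/8 ≈ 126.625.


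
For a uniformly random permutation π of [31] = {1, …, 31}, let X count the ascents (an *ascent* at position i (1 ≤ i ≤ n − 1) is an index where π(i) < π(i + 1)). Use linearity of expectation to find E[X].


Write X = Σ X_I over i = 1, …, 30, with X_I the indicator of one ascent.
There are 30 indicators.
For each fixed i, the pair (π(i), π(i+1)) is a uniformly random ordered pair of distinct values from {1, …, 31}; by symmetry P[π(i) < π(i+1)] = 1/2.
By linearity: E[X] = 30 · (1/2) = (31 − 1) · (1/2) = 15 ≈ 15.000.

E[X] = 15 = 15.000.


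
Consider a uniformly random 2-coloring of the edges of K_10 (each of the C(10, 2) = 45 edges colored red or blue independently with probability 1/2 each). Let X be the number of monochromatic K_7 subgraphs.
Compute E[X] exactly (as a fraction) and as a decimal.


Let X = Σ_S X_S over the C(10, 7) = 120 subsets S of size 7, where X_S = 1 if the K_7 on S is monochromatic.
For a fixed S, the K_7 on S has C(7, 2) = 21 edges. P[all 21 edges red] = (1/2)^21, and likewise for blue, so P[monochromatic] = 2·(1/2)^21 = 2^{1 − 21} = 1/1048576.
Summing: E[X] = C(10, 7) · 2^{1 − 21} = 120 · 1/1048576 = 15/131072.
Numerically: E[X] ≈ 0.000.

E[X] = C(10,7)·2^(1−C(7,2)) = 15/131072 ≈ 0.000.


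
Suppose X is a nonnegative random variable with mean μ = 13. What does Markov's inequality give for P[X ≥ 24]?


μ = E[X] = 13, a = 24.
Markov: P[X ≥ 24] ≤ μ/a = (13)/24 = 13/24.
Numerically: ≈ 0.541667.
(Since a = 24 > μ = 13.000000, the bound 13/24 is < 1 and informative.)

P[X ≥ 24] ≤ 13/24 ≈ 0.541667.


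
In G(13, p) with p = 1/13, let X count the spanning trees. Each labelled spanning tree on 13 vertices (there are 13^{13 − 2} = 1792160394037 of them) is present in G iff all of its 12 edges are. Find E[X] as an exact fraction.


K_13 has 13^{13 − 2} = 1792160394037 labelled spanning trees.
For each such spanning tree H, let X_H = 1 if all 12 edges of H are present in G. Then P[X_H = 1] = p^{12} = (1/13)^{12} = 1/23298085122481.
Summing the indicators: E[X] = Σ_H E[X_H] = 1792160394037 · p^{12} = 1792160394037 · 1/23298085122481 = 1/13.
Numerically: E[X] ≈ 0.0769231.

E[X] = 1792160394037 · (1/13)^{12} = 1/13 ≈ 0.0769231.


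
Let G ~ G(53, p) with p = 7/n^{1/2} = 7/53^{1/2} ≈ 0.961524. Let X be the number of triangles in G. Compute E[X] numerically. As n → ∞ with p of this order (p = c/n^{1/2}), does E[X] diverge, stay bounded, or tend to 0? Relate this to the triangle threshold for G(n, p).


Number of potential triangles: C(53, 3) = 23426.
Each occurs with probability p³ ≈ (0.961524)³ ≈ 8.88956103e-01.
By linearity: E[X] = C(53, 3)·p³ ≈ 23426 · 8.88956103e-01 ≈ 20824.685658.
Since α = 1/2 < 1, p = c/n^{1/2} ≫ 1/n is above the triangle threshold p ~ 1/n. Asymptotically E[X] ~ (c³/6)·n^{3(1−α)} = (7³/6)·n^{1.5} → ∞; triangles are abundant w.h.p.

E[X] ≈ 20824.685658; in regime p = Θ(1/n^{1/2}) E[X] diverges (above the triangle threshold p ~ 1/n).


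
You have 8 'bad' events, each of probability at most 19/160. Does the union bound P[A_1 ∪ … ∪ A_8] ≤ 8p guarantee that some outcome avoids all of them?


Union bound: P[∪_{i=1}^{8} A_i] ≤ Σ_i P[A_i] ≤ 8·p = 8·(19/160) = 19/20.
Numerically: 19/20 ≈ 0.950.
Is 19/20 < 1? YES.
Since P[∪ A_i] ≤ 19/20 < 1, the complement has P[∩ A_i^c] ≥ 1 − 19/20 = 1/20 > 0, so some outcome avoids every A_i.

8·p = 19/20 ≈ 0.950; existence CERTIFIED by the union bound.


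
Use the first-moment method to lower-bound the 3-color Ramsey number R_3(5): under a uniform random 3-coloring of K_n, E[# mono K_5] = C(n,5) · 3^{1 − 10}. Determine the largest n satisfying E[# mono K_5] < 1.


We need C(n, 5) · 3^{1 − 10} < 1, i.e. C(n, 5) < 3^{10 − 1} = 19683.
Check values of n near the boundary:
  n = 15: C(15, 5) = 3003; 3003 < 19683? YES
  n = 16: C(16, 5) = 4368; 4368 < 19683? YES
  n = 17: C(17, 5) = 6188; 6188 < 19683? YES
  n = 18: C(18, 5) = 8568; 8568 < 19683? YES
  n = 19: C(19, 5) = 11628; 11628 < 19683? YES
  n = 20: C(20, 5) = 15504; 15504 < 19683? YES
  n = 21: C(21, 5) = 20349; 20349 < 19683? NO
  n = 22: C(22, 5) = 26334; 26334 < 19683? NO
  n = 23: C(23, 5) = 33649; 33649 < 19683? NO
The largest n with C(n, 5) < 19683 is n = 20 (where E[X] = 5168/6561 ≈ 0.78768). Hence R_3(5) > 20, i.e. R_3(5) ≥ 21.

Largest n = 20; hence R_3(5) > 20.


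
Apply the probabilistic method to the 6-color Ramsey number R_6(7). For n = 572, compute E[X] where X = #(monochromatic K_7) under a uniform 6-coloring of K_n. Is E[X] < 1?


E[X] = C(572, 7) · 6^{1 − 21} = 3831215212271304 · 6^{−20} = 3831215212271304/3656158440062976.
As a reduced fraction: E[X] = 17737107464219/16926659444736 ≈ 1.04788.
Is E[X] < 1? NO.
Since E[X] ≥ 1, the first-moment bound is inconclusive at n = 572; it does NOT by itself certify R_6(7) > 572.

E[X] = 17737107464219/16926659444736 ≈ 1.04788; E[X] ≥ 1; first-moment method inconclusive here.


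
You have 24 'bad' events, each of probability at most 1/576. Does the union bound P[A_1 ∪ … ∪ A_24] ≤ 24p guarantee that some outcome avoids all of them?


Union bound: P[∪_{i=1}^{24} A_i] ≤ Σ_i P[A_i] ≤ 24·p = 24·(1/576) = 1/24.
Numerically: 1/24 ≈ 0.041667.
Is 1/24 < 1? YES.
Since P[∪ A_i] ≤ 1/24 < 1, the complement has P[∩ A_i^c] ≥ 1 − 1/24 = 23/24 > 0, so some outcome avoids every A_i.

24·p = 1/24 ≈ 0.041667; existence CERTIFIED by the union bound.


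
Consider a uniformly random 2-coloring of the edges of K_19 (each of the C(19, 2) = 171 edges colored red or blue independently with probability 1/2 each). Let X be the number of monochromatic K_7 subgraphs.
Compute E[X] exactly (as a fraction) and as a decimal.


Let X = Σ_S X_S over the C(19, 7) = 50388 subsets S of size 7, where X_S = 1 if the K_7 on S is monochromatic.
For a fixed S, the K_7 on S has C(7, 2) = 21 edges. P[all 21 edges red] = (1/2)^21, and likewise for blue, so P[monochromatic] = 2·(1/2)^21 = 2^{1 − 21} = 1/1048576.
By linearity of expectation: E[X] = C(19, 7) · 2^{1 − 21} = 50388 · 1/1048576 = 12597/262144.
Numerically: E[X] ≈ 0.04805.

E[X] = C(19,7)·2^(1−C(7,2)) = 12597/262144 ≈ 0.04805.


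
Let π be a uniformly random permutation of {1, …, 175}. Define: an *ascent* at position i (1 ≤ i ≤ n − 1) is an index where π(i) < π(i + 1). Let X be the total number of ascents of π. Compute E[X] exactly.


Write X = Σ X_I over i = 1, …, 174, with X_I the indicator of one ascent.
There are 174 indicators.
For each fixed i, the pair (π(i), π(i+1)) is a uniformly random ordered pair of distinct values from {1, …, 175}; by symmetry P[π(i) < π(i+1)] = 1/2.
By linearity: E[X] = 174 · (1/2) = (175 − 1) · (1/2) = 87 ≈ 87.000.

E[X] = 87 = 87.000.


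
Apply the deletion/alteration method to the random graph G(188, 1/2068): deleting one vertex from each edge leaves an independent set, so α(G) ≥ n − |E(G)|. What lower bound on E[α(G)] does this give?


E[|E(G)|] = C(188, 2)·p = 17578 · (1/2068) = 17/2.
E[α(G)] ≥ n − E[|E(G)|] = 188 − 17/2 = 359/2.
Numerically: ≈ 179.5000.
(This is only a lower bound; the true E[α(G)] may be larger.)

E[α(G)] ≥ 359/2 ≈ 179.5000.


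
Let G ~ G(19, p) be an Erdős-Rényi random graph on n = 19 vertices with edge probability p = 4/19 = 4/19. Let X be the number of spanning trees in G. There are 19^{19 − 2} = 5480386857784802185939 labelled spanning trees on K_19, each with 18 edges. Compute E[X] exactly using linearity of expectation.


K_19 has 19^{19 − 2} = 5480386857784802185939 labelled spanning trees.
For each such spanning tree H, let X_H = 1 if all 18 edges of H are present in G. Then P[X_H = 1] = p^{18} = (4/19)^{18} = 68719476736/104127350297911241532841.
By linearity: E[X] = Σ_H E[X_H] = 5480386857784802185939 · p^{18} = 5480386857784802185939 · 68719476736/104127350297911241532841 = 68719476736/19.
Numerically: E[X] ≈ 3.6168e+09.

E[X] = 5480386857784802185939 · (4/19)^{18} = 68719476736/19 ≈ 3.6168e+09.


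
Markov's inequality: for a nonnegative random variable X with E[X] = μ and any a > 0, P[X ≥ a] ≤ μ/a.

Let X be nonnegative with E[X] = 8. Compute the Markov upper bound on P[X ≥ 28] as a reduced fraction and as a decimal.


μ = E[X] = 8, a = 28.
Markov: P[X ≥ 28] ≤ μ/a = (8)/28 = 2/7.
Numerically: ≈ 0.286.
(Since a = 28 > μ = 8.000, the bound 2/7 is < 1 and informative.)

P[X ≥ 28] ≤ 2/7 ≈ 0.286.


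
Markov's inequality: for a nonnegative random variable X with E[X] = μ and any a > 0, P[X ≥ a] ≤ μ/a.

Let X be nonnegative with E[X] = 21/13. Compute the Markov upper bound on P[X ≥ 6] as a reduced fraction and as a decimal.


μ = E[X] = 21/13, a = 6.
Markov: P[X ≥ 6] ≤ μ/a = (21/13)/6 = 7/26.
Numerically: ≈ 0.269231.
(Since a = 6 > μ = 1.615385, the bound 7/26 is < 1 and informative.)

P[X ≥ 6] ≤ 7/26 ≈ 0.269231.


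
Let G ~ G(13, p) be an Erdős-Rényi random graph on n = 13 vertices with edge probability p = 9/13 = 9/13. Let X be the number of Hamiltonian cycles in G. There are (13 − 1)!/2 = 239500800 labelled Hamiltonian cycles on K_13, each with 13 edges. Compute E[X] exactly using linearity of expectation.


K_13 has (13 − 1)!/2 = 239500800 labelled Hamiltonian cycles.
For each such Hamiltonian cycle H, let X_H = 1 if all 13 edges of H are present in G. Then P[X_H = 1] = p^{13} = (9/13)^{13} = 2541865828329/302875106592253.
Summing the indicators: E[X] = Σ_H E[X_H] = 239500800 · p^{13} = 239500800 · 2541865828329/302875106592253 = 608778899377458163200/302875106592253.
Numerically: E[X] ≈ 2.01e+06.

E[X] = 239500800 · (9/13)^{13} = 608778899377458163200/302875106592253 ≈ 2.01e+06.


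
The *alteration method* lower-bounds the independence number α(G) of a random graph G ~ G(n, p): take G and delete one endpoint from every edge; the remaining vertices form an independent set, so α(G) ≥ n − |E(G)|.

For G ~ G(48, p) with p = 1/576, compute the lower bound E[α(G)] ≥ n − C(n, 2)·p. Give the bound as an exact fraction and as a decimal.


E[|E(G)|] = C(48, 2)·p = 1128 · (1/576) = 47/24.
E[α(G)] ≥ n − E[|E(G)|] = 48 − 47/24 = 1105/24.
Numerically: ≈ 46.042.
(This is only a lower bound; the true E[α(G)] may be larger.)

E[α(G)] ≥ 1105/24 ≈ 46.042.


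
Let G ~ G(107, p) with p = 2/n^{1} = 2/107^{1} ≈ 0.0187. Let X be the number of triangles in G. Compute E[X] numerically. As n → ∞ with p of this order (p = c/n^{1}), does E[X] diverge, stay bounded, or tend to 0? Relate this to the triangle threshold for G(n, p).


Number of potential triangles: C(107, 3) = 198485.
Each occurs with probability p³ ≈ (0.0187)³ ≈ 6.53038e-06.
By linearity: E[X] = C(107, 3)·p³ ≈ 198485 · 6.53038e-06 ≈ 1.296.
Here α = 1, so p = 2/n is exactly at the triangle threshold p ~ 1/n. Asymptotically E[X] → c³/6 = 2³/6 = 4/3 ≈ 1.333, a bounded constant. In this regime the triangle count is asymptotically Poisson(c³/6).

E[X] ≈ 1.296; in regime p = Θ(1/n^{1}) E[X] stays bounded (at the triangle threshold p ~ 1/n).


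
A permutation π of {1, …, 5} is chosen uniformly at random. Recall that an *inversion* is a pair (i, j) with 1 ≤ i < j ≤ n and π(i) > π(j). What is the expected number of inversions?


Write X = Σ X_I over the C(5, 2) = 10 pairs i < j, with X_I the indicator of one inversion.
There are 10 indicators.
For each fixed pair i < j, the values π(i) and π(j) are two distinct elements of {1, …, 5} in uniformly random order; by symmetry P[π(i) > π(j)] = 1/2.
By linearity: E[X] = 10 · (1/2) = C(5, 2) · (1/2) = 10/2 = 5 ≈ 5.0000.

E[X] = 5 = 5.0000.


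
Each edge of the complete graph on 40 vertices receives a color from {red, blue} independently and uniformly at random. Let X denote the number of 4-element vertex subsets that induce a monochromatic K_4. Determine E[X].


Let X = Σ_S X_S over the C(40, 4) = 91390 subsets S of size 4, where X_S = 1 if the K_4 on S is monochromatic.
For a fixed S, the K_4 on S has C(4, 2) = 6 edges. P[all 6 edges red] = (1/2)^6, and likewise for blue, so P[monochromatic] = 2·(1/2)^6 = 2^{1 − 6} = 1/32.
Summing: E[X] = C(40, 4) · 2^{1 − 6} = 91390 · 1/32 = 45695/16.
Numerically: E[X] ≈ 2855.938.

E[X] = C(40,4)·2^(1−C(4,2)) = 45695/16 ≈ 2855.938.


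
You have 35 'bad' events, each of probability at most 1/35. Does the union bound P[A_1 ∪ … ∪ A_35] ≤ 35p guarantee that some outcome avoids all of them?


Union bound: P[∪_{i=1}^{35} A_i] ≤ Σ_i P[A_i] ≤ 35·p = 35·(1/35) = 1.
Numerically: 1 ≈ 1.000.
Is 1 < 1? NO.
Since the bound 1 is ≥ 1, the union bound is uninformative here; it does NOT by itself certify existence.

35·p = 1 ≈ 1.000; existence NOT certified by the union bound.


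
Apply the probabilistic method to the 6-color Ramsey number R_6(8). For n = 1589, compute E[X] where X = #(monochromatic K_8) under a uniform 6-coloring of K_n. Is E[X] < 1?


E[X] = C(1589, 8) · 6^{1 − 28} = 990389025825605844438 · 6^{−27} = 990389025825605844438/1023490369077469249536.
As a reduced fraction: E[X] = 165064837637600974073/170581728179578208256 ≈ 0.9676584.
Is E[X] < 1? YES.
Since E[X] < 1, there exists a 6-coloring of K_{1589} with no monochromatic K_8; hence R_6(8) > 1589.

E[X] = 165064837637600974073/170581728179578208256 ≈ 0.9676584; E[X] < 1, so R_6(8) > 1589.


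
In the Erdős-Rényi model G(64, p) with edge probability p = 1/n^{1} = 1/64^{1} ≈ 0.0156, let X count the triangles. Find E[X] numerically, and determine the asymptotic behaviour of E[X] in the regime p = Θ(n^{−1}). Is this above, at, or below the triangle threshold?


Number of potential triangles: C(64, 3) = 41664.
Each occurs with probability p³ ≈ (0.0156)³ ≈ 3.81470e-06.
By linearity: E[X] = C(64, 3)·p³ ≈ 41664 · 3.81470e-06 ≈ 0.159.
Here α = 1, so p = 1/n is exactly at the triangle threshold p ~ 1/n. Asymptotically E[X] → c³/6 = 1³/6 = 1/6 ≈ 0.167, a bounded constant. In this regime the triangle count is asymptotically Poisson(c³/6).

E[X] ≈ 0.159; in regime p = Θ(1/n^{1}) E[X] stays bounded (at the triangle threshold p ~ 1/n).


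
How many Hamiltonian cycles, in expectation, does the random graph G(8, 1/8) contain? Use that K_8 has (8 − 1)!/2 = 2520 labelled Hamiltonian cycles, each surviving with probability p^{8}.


K_8 has (8 − 1)!/2 = 2520 labelled Hamiltonian cycles.
For each such Hamiltonian cycle H, let X_H = 1 if all 8 edges of H are present in G. Then P[X_H = 1] = p^{8} = (1/8)^{8} = 1/16777216.
By linearity of expectation: E[X] = Σ_H E[X_H] = 2520 · p^{8} = 2520 · 1/16777216 = 315/2097152.
Numerically: E[X] ≈ 0.0001502.

E[X] = 2520 · (1/8)^{8} = 315/2097152 ≈ 0.0001502.


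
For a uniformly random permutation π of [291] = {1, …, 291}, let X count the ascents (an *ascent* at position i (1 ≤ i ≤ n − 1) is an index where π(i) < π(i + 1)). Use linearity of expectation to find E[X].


Write X = Σ X_I over i = 1, …, 290, with X_I the indicator of one ascent.
There are 290 indicators.
For each fixed i, the pair (π(i), π(i+1)) is a uniformly random ordered pair of distinct values from {1, …, 291}; by symmetry P[π(i) < π(i+1)] = 1/2.
By linearity: E[X] = 290 · (1/2) = (291 − 1) · (1/2) = 145 ≈ 145.0000.

E[X] = 145 = 145.0000.


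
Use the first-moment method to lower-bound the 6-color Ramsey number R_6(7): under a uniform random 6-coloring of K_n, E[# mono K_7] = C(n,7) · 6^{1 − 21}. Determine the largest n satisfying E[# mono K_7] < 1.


We need C(n, 7) · 6^{1 − 21} < 1, i.e. C(n, 7) < 6^{21 − 1} = 3656158440062976.
Check values of n near the boundary:
  n = 564: C(564, 7) = 3469685994423792; 3469685994423792 < 3656158440062976? YES
  n = 565: C(565, 7) = 3513212521235560; 3513212521235560 < 3656158440062976? YES
  n = 566: C(566, 7) = 3557206237959440; 3557206237959440 < 3656158440062976? YES
  n = 567: C(567, 7) = 3601671315933933; 3601671315933933 < 3656158440062976? YES
  n = 568: C(568, 7) = 3646611956239704; 3646611956239704 < 3656158440062976? YES
  n = 569: C(569, 7) = 3692032389858348; 3692032389858348 < 3656158440062976? NO
  n = 570: C(570, 7) = 3737936877831720; 3737936877831720 < 3656158440062976? NO
  n = 571: C(571, 7) = 3784329711421830; 3784329711421830 < 3656158440062976? NO
The largest n with C(n, 7) < 3656158440062976 is n = 568 (where E[X] = 16882462760369/16926659444736 ≈ 0.9973889). Hence R_6(7) > 568, i.e. R_6(7) ≥ 569.

Largest n = 568; hence R_6(7) > 568.


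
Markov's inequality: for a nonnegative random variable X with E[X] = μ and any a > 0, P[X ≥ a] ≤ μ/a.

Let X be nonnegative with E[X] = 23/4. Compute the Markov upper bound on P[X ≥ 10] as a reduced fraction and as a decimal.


μ = E[X] = 23/4, a = 10.
Markov: P[X ≥ 10] ≤ μ/a = (23/4)/10 = 23/40.
Numerically: ≈ 0.57500.
(Since a = 10 > μ = 5.75000, the bound 23/40 is < 1 and informative.)

P[X ≥ 10] ≤ 23/40 ≈ 0.57500.


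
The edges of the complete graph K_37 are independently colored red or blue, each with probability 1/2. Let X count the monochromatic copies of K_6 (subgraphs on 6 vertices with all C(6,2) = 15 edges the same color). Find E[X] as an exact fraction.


Let X = Σ_S X_S over the C(37, 6) = 2324784 subsets S of size 6, where X_S = 1 if the K_6 on S is monochromatic.
For a fixed S, the K_6 on S has C(6, 2) = 15 edges. P[all 15 edges red] = (1/2)^15, and likewise for blue, so P[monochromatic] = 2·(1/2)^15 = 2^{1 − 15} = 1/16384.
Summing: E[X] = C(37, 6) · 2^{1 − 15} = 2324784 · 1/16384 = 145299/1024.
Numerically: E[X] ≈ 141.893555.

E[X] = C(37,6)·2^(1−C(6,2)) = 145299/1024 ≈ 141.893555.


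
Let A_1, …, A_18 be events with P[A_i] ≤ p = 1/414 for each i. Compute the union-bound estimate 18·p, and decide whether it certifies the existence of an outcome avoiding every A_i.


Union bound: P[∪_{i=1}^{18} A_i] ≤ Σ_i P[A_i] ≤ 18·p = 18·(1/414) = 1/23.
Numerically: 1/23 ≈ 0.0434783.
Is 1/23 < 1? YES.
Since P[∪ A_i] ≤ 1/23 < 1, the complement has P[∩ A_i^c] ≥ 1 − 1/23 = 22/23 > 0, so some outcome avoids every A_i.

18·p = 1/23 ≈ 0.0434783; existence CERTIFIED by the union bound.


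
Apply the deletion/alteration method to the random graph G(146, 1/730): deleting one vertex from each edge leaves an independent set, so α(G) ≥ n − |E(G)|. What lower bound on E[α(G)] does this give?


E[|E(G)|] = C(146, 2)·p = 10585 · (1/730) = 29/2.
E[α(G)] ≥ n − E[|E(G)|] = 146 − 29/2 = 263/2.
Numerically: ≈ 131.500000.
(This is only a lower bound; the true E[α(G)] may be larger.)

E[α(G)] ≥ 263/2 ≈ 131.500000.


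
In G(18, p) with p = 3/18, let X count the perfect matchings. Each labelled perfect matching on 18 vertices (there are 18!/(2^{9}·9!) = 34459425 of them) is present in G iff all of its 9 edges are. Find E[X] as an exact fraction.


K_18 has 18!/(2^{9}·9!) = 34459425 labelled perfect matchings.
For each such perfect matching H, let X_H = 1 if all 9 edges of H are present in G. Then P[X_H = 1] = p^{9} = (1/6)^{9} = 1/10077696.
Summing the indicators: E[X] = Σ_H E[X_H] = 34459425 · p^{9} = 34459425 · 1/10077696 = 425425/124416.
Numerically: E[X] ≈ 3.41938.

E[X] = 34459425 · (1/6)^{9} = 425425/124416 ≈ 3.41938.


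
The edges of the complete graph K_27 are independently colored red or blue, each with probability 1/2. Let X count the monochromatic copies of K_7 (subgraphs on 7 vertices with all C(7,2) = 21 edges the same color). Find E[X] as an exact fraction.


Let X = Σ_S X_S over the C(27, 7) = 888030 subsets S of size 7, where X_S = 1 if the K_7 on S is monochromatic.
For a fixed S, the K_7 on S has C(7, 2) = 21 edges. P[all 21 edges red] = (1/2)^21, and likewise for blue, so P[monochromatic] = 2·(1/2)^21 = 2^{1 − 21} = 1/1048576.
By linearity: E[X] = C(27, 7) · 2^{1 − 21} = 888030 · 1/1048576 = 444015/524288.
Numerically: E[X] ≈ 0.8469.

E[X] = C(27,7)·2^(1−C(7,2)) = 444015/524288 ≈ 0.8469.


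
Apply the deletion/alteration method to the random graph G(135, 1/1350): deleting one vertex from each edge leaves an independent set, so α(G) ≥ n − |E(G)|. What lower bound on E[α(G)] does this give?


E[|E(G)|] = C(135, 2)·p = 9045 · (1/1350) = 67/10.
E[α(G)] ≥ n − E[|E(G)|] = 135 − 67/10 = 1283/10.
Numerically: ≈ 128.30000.
(This is only a lower bound; the true E[α(G)] may be larger.)

E[α(G)] ≥ 1283/10 ≈ 128.30000.


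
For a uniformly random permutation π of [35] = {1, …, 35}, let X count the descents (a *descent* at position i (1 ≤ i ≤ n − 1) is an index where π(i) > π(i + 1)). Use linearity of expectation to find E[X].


Write X = Σ X_I over i = 1, …, 34, with X_I the indicator of one descent.
There are 34 indicators.
For each fixed i, the pair (π(i), π(i+1)) is a uniformly random ordered pair of distinct values from {1, …, 35}; by symmetry P[π(i) > π(i+1)] = 1/2.
By linearity: E[X] = 34 · (1/2) = (35 − 1) · (1/2) = 17 ≈ 17.0000.

E[X] = 17 = 17.0000.


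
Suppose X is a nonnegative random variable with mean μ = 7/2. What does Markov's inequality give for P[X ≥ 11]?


μ = E[X] = 7/2, a = 11.
Markov: P[X ≥ 11] ≤ μ/a = (7/2)/11 = 7/22.
Numerically: ≈ 0.31818.
(Since a = 11 > μ = 3.50000, the bound 7/22 is < 1 and informative.)

P[X ≥ 11] ≤ 7/22 ≈ 0.31818.


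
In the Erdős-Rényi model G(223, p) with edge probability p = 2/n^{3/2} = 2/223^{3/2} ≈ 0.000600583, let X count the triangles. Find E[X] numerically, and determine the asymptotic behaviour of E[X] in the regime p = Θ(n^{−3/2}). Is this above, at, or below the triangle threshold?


Number of potential triangles: C(223, 3) = 1823471.
Each occurs with probability p³ ≈ (0.000600583)³ ≈ 2.16629752e-10.
By linearity: E[X] = C(223, 3)·p³ ≈ 1823471 · 2.16629752e-10 ≈ 0.000395.
Since α = 3/2 > 1, p = c/n^{3/2} = o(1/n) is below the triangle threshold p ~ 1/n. Asymptotically E[X] ~ (c³/6)·n^{3(1−α)} = (2³/6)·n^{-1.5} → 0, so by Markov's inequality G has no triangles w.h.p.

E[X] ≈ 0.000395; in regime p = Θ(1/n^{3/2}) E[X] tends to 0 (below the triangle threshold p ~ 1/n).


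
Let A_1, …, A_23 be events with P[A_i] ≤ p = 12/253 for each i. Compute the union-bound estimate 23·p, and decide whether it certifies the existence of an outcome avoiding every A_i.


Union bound: P[∪_{i=1}^{23} A_i] ≤ Σ_i P[A_i] ≤ 23·p = 23·(12/253) = 12/11.
Numerically: 12/11 ≈ 1.091.
Is 12/11 < 1? NO.
Since the bound 12/11 is ≥ 1, the union bound is uninformative here; it does NOT by itself certify existence.

23·p = 12/11 ≈ 1.091; existence NOT certified by the union bound.


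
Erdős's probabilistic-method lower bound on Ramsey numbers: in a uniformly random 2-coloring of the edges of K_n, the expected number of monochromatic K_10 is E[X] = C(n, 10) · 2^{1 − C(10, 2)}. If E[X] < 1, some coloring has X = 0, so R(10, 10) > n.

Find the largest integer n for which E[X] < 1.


We need C(n, 10) · 2^{1 − 45} < 1, i.e. C(n, 10) < 2^{45 − 1} = 17592186044416.
Check values of n near the boundary:
  n = 99: C(99, 10) = 15579278510796; 15579278510796 < 17592186044416? YES
  n = 100: C(100, 10) = 17310309456440; 17310309456440 < 17592186044416? YES
  n = 101: C(101, 10) = 19212541264840; 19212541264840 < 17592186044416? NO
  n = 102: C(102, 10) = 21300860967540; 21300860967540 < 17592186044416? NO
  n = 103: C(103, 10) = 23591276125340; 23591276125340 < 17592186044416? NO
The largest n with C(n, 10) < 17592186044416 is n = 100 (where E[X] = 2163788682055/2199023255552 ≈ 0.9840). Hence R(10, 10) > 100, i.e. R(10, 10) ≥ 101.

Largest n = 100; hence R(10, 10) > 100.


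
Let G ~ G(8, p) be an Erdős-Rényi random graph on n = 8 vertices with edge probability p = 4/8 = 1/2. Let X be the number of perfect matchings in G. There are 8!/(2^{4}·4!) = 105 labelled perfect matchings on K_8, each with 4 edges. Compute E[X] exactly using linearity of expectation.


K_8 has 8!/(2^{4}·4!) = 105 labelled perfect matchings.
For each such perfect matching H, let X_H = 1 if all 4 edges of H are present in G. Then P[X_H = 1] = p^{4} = (1/2)^{4} = 1/16.
By linearity of expectation: E[X] = Σ_H E[X_H] = 105 · p^{4} = 105 · 1/16 = 105/16.
Numerically: E[X] ≈ 6.5625.

E[X] = 105 · (1/2)^{4} = 105/16 ≈ 6.5625.


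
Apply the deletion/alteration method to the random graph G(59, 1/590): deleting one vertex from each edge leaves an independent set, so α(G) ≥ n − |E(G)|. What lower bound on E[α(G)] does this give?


E[|E(G)|] = C(59, 2)·p = 1711 · (1/590) = 29/10.
E[α(G)] ≥ n − E[|E(G)|] = 59 − 29/10 = 561/10.
Numerically: ≈ 56.100000.
(This is only a lower bound; the true E[α(G)] may be larger.)

E[α(G)] ≥ 561/10 ≈ 56.100000.


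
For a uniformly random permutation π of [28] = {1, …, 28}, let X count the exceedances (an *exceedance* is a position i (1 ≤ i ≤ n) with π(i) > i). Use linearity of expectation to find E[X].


Write X = Σ_{i=1}^{28} X_i, where X_i = 1_{π(i) > i}.
For each fixed i, π(i) is uniform over {1, …, 28} (marginal of a uniform permutation), so P[π(i) > i] = (n − i)/n. Summing: Σ_{i=1}^{28} (n − i)/n = (0 + 1 + … + 27)/28 = 28(28 − 1)/(2·28) = (28 − 1)/2.
Hence E[X] = Σ_{i=1}^{28} (28 − i)/28 = 27/2 ≈ 13.500.

E[X] = 27/2 = 13.500.


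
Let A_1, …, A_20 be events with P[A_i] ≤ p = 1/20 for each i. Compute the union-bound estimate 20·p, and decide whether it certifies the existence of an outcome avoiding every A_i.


Union bound: P[∪_{i=1}^{20} A_i] ≤ Σ_i P[A_i] ≤ 20·p = 20·(1/20) = 1.
Numerically: 1 ≈ 1.000.
Is 1 < 1? NO.
Since the bound 1 is ≥ 1, the union bound is uninformative here; it does NOT by itself certify existence.

20·p = 1 ≈ 1.000; existence NOT certified by the union bound.


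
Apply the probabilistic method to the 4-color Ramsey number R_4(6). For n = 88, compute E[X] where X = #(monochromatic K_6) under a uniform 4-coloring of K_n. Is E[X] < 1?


E[X] = C(88, 6) · 4^{1 − 15} = 541931236 · 4^{−14} = 541931236/268435456.
As a reduced fraction: E[X] = 135482809/67108864 ≈ 2.018851.
Is E[X] < 1? NO.
Since E[X] ≥ 1, the first-moment bound is inconclusive at n = 88; it does NOT by itself certify R_4(6) > 88.

E[X] = 135482809/67108864 ≈ 2.018851; E[X] ≥ 1; first-moment method inconclusive here.


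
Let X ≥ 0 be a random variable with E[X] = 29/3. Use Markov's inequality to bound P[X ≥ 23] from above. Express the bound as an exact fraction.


μ = E[X] = 29/3, a = 23.
Markov: P[X ≥ 23] ≤ μ/a = (29/3)/23 = 29/69.
Numerically: ≈ 0.42029.
(Since a = 23 > μ = 9.66667, the bound 29/69 is < 1 and informative.)

P[X ≥ 23] ≤ 29/69 ≈ 0.42029.


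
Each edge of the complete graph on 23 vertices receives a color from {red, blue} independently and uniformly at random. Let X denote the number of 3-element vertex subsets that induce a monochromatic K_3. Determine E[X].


Let X = Σ_S X_S over the C(23, 3) = 1771 subsets S of size 3, where X_S = 1 if the K_3 on S is monochromatic.
For a fixed S, the K_3 on S has C(3, 2) = 3 edges. P[all 3 edges red] = (1/2)^3, and likewise for blue, so P[monochromatic] = 2·(1/2)^3 = 2^{1 − 3} = 1/4.
Summing: E[X] = C(23, 3) · 2^{1 − 3} = 1771 · 1/4 = 1771/4.
Numerically: E[X] ≈ 442.750000.

E[X] = C(23,3)·2^(1−C(3,2)) = 1771/4 ≈ 442.750000.


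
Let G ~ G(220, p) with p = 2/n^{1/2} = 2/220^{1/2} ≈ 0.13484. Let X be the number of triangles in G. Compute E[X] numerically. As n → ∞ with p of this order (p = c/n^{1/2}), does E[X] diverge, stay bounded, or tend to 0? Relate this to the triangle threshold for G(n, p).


Number of potential triangles: C(220, 3) = 1750540.
Each occurs with probability p³ ≈ (0.13484)³ ≈ 2.4516359e-03.
By linearity: E[X] = C(220, 3)·p³ ≈ 1750540 · 2.4516359e-03 ≈ 4291.68664.
Since α = 1/2 < 1, p = c/n^{1/2} ≫ 1/n is above the triangle threshold p ~ 1/n. Asymptotically E[X] ~ (c³/6)·n^{3(1−α)} = (2³/6)·n^{1.5} → ∞; triangles are abundant w.h.p.

E[X] ≈ 4291.68664; in regime p = Θ(1/n^{1/2}) E[X] diverges (above the triangle threshold p ~ 1/n).


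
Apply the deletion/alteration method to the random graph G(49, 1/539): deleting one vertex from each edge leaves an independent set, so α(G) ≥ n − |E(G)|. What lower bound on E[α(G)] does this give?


E[|E(G)|] = C(49, 2)·p = 1176 · (1/539) = 24/11.
E[α(G)] ≥ n − E[|E(G)|] = 49 − 24/11 = 515/11.
Numerically: ≈ 46.818182.
(This is only a lower bound; the true E[α(G)] may be larger.)

E[α(G)] ≥ 515/11 ≈ 46.818182.


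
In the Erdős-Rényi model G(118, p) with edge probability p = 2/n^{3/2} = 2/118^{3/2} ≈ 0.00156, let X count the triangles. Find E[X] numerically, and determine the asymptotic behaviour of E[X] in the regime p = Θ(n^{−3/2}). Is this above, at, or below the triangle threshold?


Number of potential triangles: C(118, 3) = 266916.
Each occurs with probability p³ ≈ (0.00156)³ ≈ 3.79858e-09.
By linearity: E[X] = C(118, 3)·p³ ≈ 266916 · 3.79858e-09 ≈ 0.001.
Since α = 3/2 > 1, p = c/n^{3/2} = o(1/n) is below the triangle threshold p ~ 1/n. Asymptotically E[X] ~ (c³/6)·n^{3(1−α)} = (2³/6)·n^{-1.5} → 0, so by Markov's inequality G has no triangles w.h.p.

E[X] ≈ 0.001; in regime p = Θ(1/n^{3/2}) E[X] tends to 0 (below the triangle threshold p ~ 1/n).


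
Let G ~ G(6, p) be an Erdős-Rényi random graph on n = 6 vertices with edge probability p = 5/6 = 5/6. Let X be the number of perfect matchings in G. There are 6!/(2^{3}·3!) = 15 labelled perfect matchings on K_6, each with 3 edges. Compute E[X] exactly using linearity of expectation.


K_6 has 6!/(2^{3}·3!) = 15 labelled perfect matchings.
For each such perfect matching H, let X_H = 1 if all 3 edges of H are present in G. Then P[X_H = 1] = p^{3} = (5/6)^{3} = 125/216.
By linearity of expectation: E[X] = Σ_H E[X_H] = 15 · p^{3} = 15 · 125/216 = 625/72.
Numerically: E[X] ≈ 8.68.

E[X] = 15 · (5/6)^{3} = 625/72 ≈ 8.68.


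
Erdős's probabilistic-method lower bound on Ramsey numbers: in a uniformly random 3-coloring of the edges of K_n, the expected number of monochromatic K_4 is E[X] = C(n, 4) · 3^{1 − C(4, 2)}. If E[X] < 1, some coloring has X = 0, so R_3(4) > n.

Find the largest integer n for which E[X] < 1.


We need C(n, 4) · 3^{1 − 6} < 1, i.e. C(n, 4) < 3^{6 − 1} = 243.
Check values of n near the boundary:
  n = 6: C(6, 4) = 15; 15 < 243? YES
  n = 7: C(7, 4) = 35; 35 < 243? YES
  n = 8: C(8, 4) = 70; 70 < 243? YES
  n = 9: C(9, 4) = 126; 126 < 243? YES
  n = 10: C(10, 4) = 210; 210 < 243? YES
  n = 11: C(11, 4) = 330; 330 < 243? NO
The largest n with C(n, 4) < 243 is n = 10 (where E[X] = 70/81 ≈ 0.8641975). Hence R_3(4) > 10, i.e. R_3(4) ≥ 11.

Largest n = 10; hence R_3(4) > 10.


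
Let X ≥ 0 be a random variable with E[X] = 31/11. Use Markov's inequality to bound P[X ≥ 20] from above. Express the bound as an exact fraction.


μ = E[X] = 31/11, a = 20.
Markov: P[X ≥ 20] ≤ μ/a = (31/11)/20 = 31/220.
Numerically: ≈ 0.141.
(Since a = 20 > μ = 2.818, the bound 31/220 is < 1 and informative.)

P[X ≥ 20] ≤ 31/220 ≈ 0.141.


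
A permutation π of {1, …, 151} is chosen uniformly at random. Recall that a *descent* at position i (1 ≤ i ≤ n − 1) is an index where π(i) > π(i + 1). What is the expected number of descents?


Write X = Σ X_I over i = 1, …, 150, with X_I the indicator of one descent.
There are 150 indicators.
For each fixed i, the pair (π(i), π(i+1)) is a uniformly random ordered pair of distinct values from {1, …, 151}; by symmetry P[π(i) > π(i+1)] = 1/2.
By linearity: E[X] = 150 · (1/2) = (151 − 1) · (1/2) = 75 ≈ 75.00000.

E[X] = 75 = 75.00000.


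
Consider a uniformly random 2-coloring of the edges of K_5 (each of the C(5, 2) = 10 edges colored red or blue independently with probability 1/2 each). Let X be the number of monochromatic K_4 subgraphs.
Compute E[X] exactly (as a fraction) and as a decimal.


Let X = Σ_S X_S over the C(5, 4) = 5 subsets S of size 4, where X_S = 1 if the K_4 on S is monochromatic.
For a fixed S, the K_4 on S has C(4, 2) = 6 edges. P[all 6 edges red] = (1/2)^6, and likewise for blue, so P[monochromatic] = 2·(1/2)^6 = 2^{1 − 6} = 1/32.
Summing: E[X] = C(5, 4) · 2^{1 − 6} = 5 · 1/32 = 5/32.
Numerically: E[X] ≈ 0.15625.

E[X] = C(5,4)·2^(1−C(4,2)) = 5/32 ≈ 0.15625.


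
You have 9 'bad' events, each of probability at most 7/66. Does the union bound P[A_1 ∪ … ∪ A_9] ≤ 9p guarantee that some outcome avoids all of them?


Union bound: P[∪_{i=1}^{9} A_i] ≤ Σ_i P[A_i] ≤ 9·p = 9·(7/66) = 21/22.
Numerically: 21/22 ≈ 0.955.
Is 21/22 < 1? YES.
Since P[∪ A_i] ≤ 21/22 < 1, the complement has P[∩ A_i^c] ≥ 1 − 21/22 = 1/22 > 0, so some outcome avoids every A_i.

9·p = 21/22 ≈ 0.955; existence CERTIFIED by the union bound.


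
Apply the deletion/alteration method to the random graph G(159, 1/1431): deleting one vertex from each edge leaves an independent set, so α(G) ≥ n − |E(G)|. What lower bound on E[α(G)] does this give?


E[|E(G)|] = C(159, 2)·p = 12561 · (1/1431) = 79/9.
E[α(G)] ≥ n − E[|E(G)|] = 159 − 79/9 = 1352/9.
Numerically: ≈ 150.222222.
(This is only a lower bound; the true E[α(G)] may be larger.)

E[α(G)] ≥ 1352/9 ≈ 150.222222.


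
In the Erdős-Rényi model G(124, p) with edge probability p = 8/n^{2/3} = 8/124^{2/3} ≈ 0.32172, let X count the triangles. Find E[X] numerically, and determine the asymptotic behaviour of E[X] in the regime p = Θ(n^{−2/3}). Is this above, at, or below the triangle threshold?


Number of potential triangles: C(124, 3) = 310124.
Each occurs with probability p³ ≈ (0.32172)³ ≈ 3.3298647e-02.
By linearity: E[X] = C(124, 3)·p³ ≈ 310124 · 3.3298647e-02 ≈ 10326.70968.
Since α = 2/3 < 1, p = c/n^{2/3} ≫ 1/n is above the triangle threshold p ~ 1/n. Asymptotically E[X] ~ (c³/6)·n^{3(1−α)} = (8³/6)·n^{1} → ∞; triangles are abundant w.h.p.

E[X] ≈ 10326.70968; in regime p = Θ(1/n^{2/3}) E[X] diverges (above the triangle threshold p ~ 1/n).
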